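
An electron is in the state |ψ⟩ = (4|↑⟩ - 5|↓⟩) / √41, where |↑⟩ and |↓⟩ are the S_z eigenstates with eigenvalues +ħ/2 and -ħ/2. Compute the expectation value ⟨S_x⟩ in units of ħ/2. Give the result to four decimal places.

⟨σ_x⟩ = 2 Re(a* b)/(|a|²+|b|²) with a = 4, b = -5.
a* b = -20, so ⟨σ_x⟩ = -40/41.
⟨S_x⟩ = (ħ/2)·⟨σ_x⟩.

-0.9756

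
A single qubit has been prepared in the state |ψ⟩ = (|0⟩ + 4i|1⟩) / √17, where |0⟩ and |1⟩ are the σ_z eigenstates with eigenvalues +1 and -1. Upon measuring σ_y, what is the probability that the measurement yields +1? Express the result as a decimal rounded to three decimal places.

|+y⟩ = (|0⟩ + i|1⟩)/√2, so ⟨+y|ψ⟩ = (5) / (√2·√17).
P = |5|² / 34 = 25/34.

0.735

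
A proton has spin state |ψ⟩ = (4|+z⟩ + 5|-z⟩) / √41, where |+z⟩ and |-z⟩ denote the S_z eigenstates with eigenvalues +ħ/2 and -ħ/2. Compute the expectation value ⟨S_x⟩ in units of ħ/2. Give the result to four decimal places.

0.9756

⟨σ_x⟩ = 2 Re(a* b)/(|a|²+|b|²) with a = 4, b = 5.
a* b = 20, so ⟨σ_x⟩ = 40/41.
⟨S_x⟩ = (ħ/2)·⟨σ_x⟩.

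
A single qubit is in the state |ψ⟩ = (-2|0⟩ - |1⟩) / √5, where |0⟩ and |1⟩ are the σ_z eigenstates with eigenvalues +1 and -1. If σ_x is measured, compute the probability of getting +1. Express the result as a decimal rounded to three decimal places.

0.900

|+x⟩ = (|0⟩ + |1⟩)/√2, so ⟨+x|ψ⟩ = (-3) / (√2·√5).
P = |-3|² / 10 = 9/10.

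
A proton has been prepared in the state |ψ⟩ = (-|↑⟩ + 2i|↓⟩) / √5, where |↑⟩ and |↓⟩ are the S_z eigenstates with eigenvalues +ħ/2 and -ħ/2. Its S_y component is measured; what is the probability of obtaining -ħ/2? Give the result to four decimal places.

0.9000

|-y⟩ = (|↑⟩ - i|↓⟩)/√2, so ⟨-y|ψ⟩ = (-3) / (√2·√5).
P = |-3|² / 10 = 9/10.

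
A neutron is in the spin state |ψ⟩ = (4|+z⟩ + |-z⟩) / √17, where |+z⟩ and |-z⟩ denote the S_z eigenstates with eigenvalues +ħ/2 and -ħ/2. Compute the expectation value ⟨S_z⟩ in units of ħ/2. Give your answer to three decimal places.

⟨σ_z⟩ = |a|² - |b|² divided by |a|²+|b|², with a, b the |+z⟩, |-z⟩ amplitudes.
= (16 - 1)/17 = 15/17.
⟨S_z⟩ = (ħ/2)·⟨σ_z⟩.

0.882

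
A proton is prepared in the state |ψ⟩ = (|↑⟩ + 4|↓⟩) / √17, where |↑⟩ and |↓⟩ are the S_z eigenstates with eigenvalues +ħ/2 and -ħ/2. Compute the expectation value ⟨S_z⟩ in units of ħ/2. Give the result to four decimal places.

-0.8824

⟨σ_z⟩ = |a|² - |b|² divided by |a|²+|b|², with a, b the |↑⟩, |↓⟩ amplitudes.
= (1 - 16)/17 = -15/17.
⟨S_z⟩ = (ħ/2)·⟨σ_z⟩.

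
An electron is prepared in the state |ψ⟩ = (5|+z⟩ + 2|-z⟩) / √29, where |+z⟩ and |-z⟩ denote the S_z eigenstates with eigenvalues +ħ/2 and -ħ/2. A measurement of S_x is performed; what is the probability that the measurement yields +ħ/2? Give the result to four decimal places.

|+x⟩ = (|+z⟩ + |-z⟩)/√2, so ⟨+x|ψ⟩ = (7) / (√2·√29).
P = |7|² / 58 = 49/58.

0.8448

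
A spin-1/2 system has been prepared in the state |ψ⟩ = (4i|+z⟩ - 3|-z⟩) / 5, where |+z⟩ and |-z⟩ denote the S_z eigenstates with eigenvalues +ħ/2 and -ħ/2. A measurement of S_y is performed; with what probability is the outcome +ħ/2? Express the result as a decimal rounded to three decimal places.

0.980

|+y⟩ = (|+z⟩ + i|-z⟩)/√2, so ⟨+y|ψ⟩ = (7i) / (√2·5).
P = |7i|² / 50 = 49/50.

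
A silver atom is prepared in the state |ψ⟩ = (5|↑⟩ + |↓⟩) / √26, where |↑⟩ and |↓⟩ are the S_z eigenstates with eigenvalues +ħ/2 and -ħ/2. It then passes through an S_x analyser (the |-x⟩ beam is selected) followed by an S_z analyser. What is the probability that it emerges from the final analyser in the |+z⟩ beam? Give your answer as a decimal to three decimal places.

First analyser (S_x): P(|-x⟩) = |⟨-x|ψ⟩|² = 16/52.
After stage 1 the state is |-x⟩; P(|+z⟩) = |⟨+z|-x⟩|² = 1/2.
Joint probability = 16/52 × 1/2 = 0.154.

0.154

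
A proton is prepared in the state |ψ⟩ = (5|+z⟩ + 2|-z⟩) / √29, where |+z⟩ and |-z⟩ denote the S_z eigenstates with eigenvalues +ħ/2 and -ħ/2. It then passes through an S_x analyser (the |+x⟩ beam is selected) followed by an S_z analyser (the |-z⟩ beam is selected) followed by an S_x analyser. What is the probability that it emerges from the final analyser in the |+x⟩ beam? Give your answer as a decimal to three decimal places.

First analyser (S_x): P(|+x⟩) = |⟨+x|ψ⟩|² = 49/58.
After stage 1 the state is |+x⟩; P(|-z⟩) = |⟨-z|+x⟩|² = 1/2.
After stage 2 the state is |-z⟩; P(|+x⟩) = |⟨+x|-z⟩|² = 1/2.
Joint probability = 49/58 × 1/2 × 1/2 = 0.211.

0.211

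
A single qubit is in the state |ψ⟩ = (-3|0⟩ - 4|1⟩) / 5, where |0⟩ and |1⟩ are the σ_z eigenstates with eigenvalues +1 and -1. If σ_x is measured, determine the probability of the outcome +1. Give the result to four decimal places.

|+x⟩ = (|0⟩ + |1⟩)/√2, so ⟨+x|ψ⟩ = (-7) / (√2·5).
P = |-7|² / 50 = 49/50.

0.9800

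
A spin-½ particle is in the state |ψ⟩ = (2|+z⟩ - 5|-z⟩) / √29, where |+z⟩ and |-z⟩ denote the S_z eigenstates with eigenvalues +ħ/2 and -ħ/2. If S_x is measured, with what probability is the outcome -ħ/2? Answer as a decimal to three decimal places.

|-x⟩ = (|+z⟩ - |-z⟩)/√2, so ⟨-x|ψ⟩ = (7) / (√2·√29).
P = |7|² / 58 = 49/58.

0.845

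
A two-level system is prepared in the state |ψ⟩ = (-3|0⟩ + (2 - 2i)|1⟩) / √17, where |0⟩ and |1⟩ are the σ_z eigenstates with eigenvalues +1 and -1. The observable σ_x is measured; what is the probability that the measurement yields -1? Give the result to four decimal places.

0.8529

|-x⟩ = (|0⟩ - |1⟩)/√2, so ⟨-x|ψ⟩ = (-5 + 2i) / (√2·√17).
P = |-5 + 2i|² / 34 = 29/34.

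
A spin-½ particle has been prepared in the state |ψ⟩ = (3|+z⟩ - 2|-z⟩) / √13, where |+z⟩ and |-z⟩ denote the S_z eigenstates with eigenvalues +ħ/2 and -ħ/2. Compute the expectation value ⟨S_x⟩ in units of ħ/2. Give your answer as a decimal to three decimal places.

-0.923

⟨σ_x⟩ = 2 Re(a* b)/(|a|²+|b|²) with a = 3, b = -2.
a* b = -6, so ⟨σ_x⟩ = -12/13.
⟨S_x⟩ = (ħ/2)·⟨σ_x⟩.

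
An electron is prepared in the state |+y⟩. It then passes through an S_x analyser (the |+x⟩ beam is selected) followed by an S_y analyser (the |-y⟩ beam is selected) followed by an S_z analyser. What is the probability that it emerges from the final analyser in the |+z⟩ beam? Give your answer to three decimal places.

0.125

First analyser (S_x): from |+y⟩, P(|+x⟩) = 1/2.
After stage 1 the state is |+x⟩; P(|-y⟩) = |⟨-y|+x⟩|² = 1/2.
After stage 2 the state is |-y⟩; P(|+z⟩) = |⟨+z|-y⟩|² = 1/2.
Joint probability = 1/2 × 1/2 × 1/2 = 0.125.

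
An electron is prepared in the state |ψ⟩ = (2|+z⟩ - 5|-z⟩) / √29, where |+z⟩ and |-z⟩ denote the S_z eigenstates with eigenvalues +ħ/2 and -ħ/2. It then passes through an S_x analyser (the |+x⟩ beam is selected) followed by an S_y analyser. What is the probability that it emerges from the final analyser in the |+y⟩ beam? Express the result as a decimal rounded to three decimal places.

0.078

First analyser (S_x): P(|+x⟩) = |⟨+x|ψ⟩|² = 9/58.
After stage 1 the state is |+x⟩; P(|+y⟩) = |⟨+y|+x⟩|² = 1/2.
Joint probability = 9/58 × 1/2 = 0.078.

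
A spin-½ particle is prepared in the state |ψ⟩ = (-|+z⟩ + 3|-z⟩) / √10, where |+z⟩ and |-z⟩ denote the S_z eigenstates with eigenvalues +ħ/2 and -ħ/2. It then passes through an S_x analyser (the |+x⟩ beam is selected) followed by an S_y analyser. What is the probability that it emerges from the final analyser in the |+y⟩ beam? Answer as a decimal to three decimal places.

0.100

First analyser (S_x): P(|+x⟩) = |⟨+x|ψ⟩|² = 4/20.
After stage 1 the state is |+x⟩; P(|+y⟩) = |⟨+y|+x⟩|² = 1/2.
Joint probability = 4/20 × 1/2 = 0.100.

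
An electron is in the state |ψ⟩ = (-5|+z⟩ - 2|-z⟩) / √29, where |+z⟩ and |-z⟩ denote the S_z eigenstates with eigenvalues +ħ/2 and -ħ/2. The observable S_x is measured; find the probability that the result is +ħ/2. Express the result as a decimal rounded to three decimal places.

0.845

|+x⟩ = (|+z⟩ + |-z⟩)/√2, so ⟨+x|ψ⟩ = (-7) / (√2·√29).
P = |-7|² / 58 = 49/58.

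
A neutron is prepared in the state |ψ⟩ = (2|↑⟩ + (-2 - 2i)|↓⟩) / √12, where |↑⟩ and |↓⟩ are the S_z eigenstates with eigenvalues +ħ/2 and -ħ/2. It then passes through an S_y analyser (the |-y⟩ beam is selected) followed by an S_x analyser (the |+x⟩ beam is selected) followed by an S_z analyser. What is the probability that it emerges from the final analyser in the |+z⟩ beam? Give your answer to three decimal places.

First analyser (S_y): P(|-y⟩) = |⟨-y|ψ⟩|² = 20/24.
After stage 1 the state is |-y⟩; P(|+x⟩) = |⟨+x|-y⟩|² = 1/2.
After stage 2 the state is |+x⟩; P(|+z⟩) = |⟨+z|+x⟩|² = 1/2.
Joint probability = 20/24 × 1/2 × 1/2 = 0.208.

0.208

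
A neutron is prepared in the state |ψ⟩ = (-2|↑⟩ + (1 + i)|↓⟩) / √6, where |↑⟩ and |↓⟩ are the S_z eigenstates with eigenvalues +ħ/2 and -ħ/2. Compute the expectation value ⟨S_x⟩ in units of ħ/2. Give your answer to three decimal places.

⟨σ_x⟩ = 2 Re(a* b)/(|a|²+|b|²) with a = -2, b = (1 + i).
a* b = (-2 - 2i), so ⟨σ_x⟩ = -4/6.
⟨S_x⟩ = (ħ/2)·⟨σ_x⟩.

-0.667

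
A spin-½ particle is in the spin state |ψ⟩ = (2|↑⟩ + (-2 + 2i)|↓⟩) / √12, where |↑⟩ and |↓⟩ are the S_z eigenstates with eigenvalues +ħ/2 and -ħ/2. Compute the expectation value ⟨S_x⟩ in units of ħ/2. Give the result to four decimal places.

⟨σ_x⟩ = 2 Re(a* b)/(|a|²+|b|²) with a = 2, b = (-2 + 2i).
a* b = (-4 + 4i), so ⟨σ_x⟩ = -8/12.
⟨S_x⟩ = (ħ/2)·⟨σ_x⟩.

-0.6667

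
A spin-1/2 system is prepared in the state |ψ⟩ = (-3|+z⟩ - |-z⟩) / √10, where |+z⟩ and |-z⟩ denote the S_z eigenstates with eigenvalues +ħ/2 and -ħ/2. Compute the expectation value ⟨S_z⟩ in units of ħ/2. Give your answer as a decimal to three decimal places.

0.800

⟨σ_z⟩ = |a|² - |b|² divided by |a|²+|b|², with a, b the |+z⟩, |-z⟩ amplitudes.
= (9 - 1)/10 = 8/10.
⟨S_z⟩ = (ħ/2)·⟨σ_z⟩.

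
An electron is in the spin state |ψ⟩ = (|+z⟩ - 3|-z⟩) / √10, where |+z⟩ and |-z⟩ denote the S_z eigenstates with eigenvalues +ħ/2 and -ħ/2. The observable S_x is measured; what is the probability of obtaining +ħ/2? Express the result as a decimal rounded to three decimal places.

0.200

|+x⟩ = (|+z⟩ + |-z⟩)/√2, so ⟨+x|ψ⟩ = (-2) / (√2·√10).
P = |-2|² / 20 = 4/20.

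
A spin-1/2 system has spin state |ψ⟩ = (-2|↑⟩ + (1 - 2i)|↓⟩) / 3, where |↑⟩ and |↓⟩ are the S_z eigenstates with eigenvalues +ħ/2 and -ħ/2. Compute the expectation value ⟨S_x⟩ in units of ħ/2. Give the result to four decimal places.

-0.4444

⟨σ_x⟩ = 2 Re(a* b)/(|a|²+|b|²) with a = -2, b = (1 - 2i).
a* b = (-2 + 4i), so ⟨σ_x⟩ = -4/9.
⟨S_x⟩ = (ħ/2)·⟨σ_x⟩.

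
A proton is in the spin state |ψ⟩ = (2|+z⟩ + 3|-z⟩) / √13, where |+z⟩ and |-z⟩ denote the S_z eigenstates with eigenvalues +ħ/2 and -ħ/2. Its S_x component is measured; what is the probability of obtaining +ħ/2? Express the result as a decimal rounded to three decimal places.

|+x⟩ = (|+z⟩ + |-z⟩)/√2, so ⟨+x|ψ⟩ = (5) / (√2·√13).
P = |5|² / 26 = 25/26.

0.962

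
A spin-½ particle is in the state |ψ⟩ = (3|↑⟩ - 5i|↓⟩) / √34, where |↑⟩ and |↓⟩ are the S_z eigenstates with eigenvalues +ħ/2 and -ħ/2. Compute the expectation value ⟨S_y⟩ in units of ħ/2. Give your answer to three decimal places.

-0.882

⟨σ_y⟩ = 2 Im(a* b)/(|a|²+|b|²) with a = 3, b = -5i.
a* b = -15i, so ⟨σ_y⟩ = -30/34.
⟨S_y⟩ = (ħ/2)·⟨σ_y⟩.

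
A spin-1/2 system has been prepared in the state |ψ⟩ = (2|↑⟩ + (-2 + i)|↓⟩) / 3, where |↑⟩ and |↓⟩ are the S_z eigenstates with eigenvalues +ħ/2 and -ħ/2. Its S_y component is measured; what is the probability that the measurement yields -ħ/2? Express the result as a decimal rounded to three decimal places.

|-y⟩ = (|↑⟩ - i|↓⟩)/√2, so ⟨-y|ψ⟩ = (1 - 2i) / (√2·3).
P = |1 - 2i|² / 18 = 5/18.

0.278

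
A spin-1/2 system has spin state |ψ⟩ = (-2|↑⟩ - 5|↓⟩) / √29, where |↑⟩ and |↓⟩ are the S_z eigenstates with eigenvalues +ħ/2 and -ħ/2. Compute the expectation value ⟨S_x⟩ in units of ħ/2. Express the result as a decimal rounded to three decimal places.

0.690

⟨σ_x⟩ = 2 Re(a* b)/(|a|²+|b|²) with a = -2, b = -5.
a* b = 10, so ⟨σ_x⟩ = 20/29.
⟨S_x⟩ = (ħ/2)·⟨σ_x⟩.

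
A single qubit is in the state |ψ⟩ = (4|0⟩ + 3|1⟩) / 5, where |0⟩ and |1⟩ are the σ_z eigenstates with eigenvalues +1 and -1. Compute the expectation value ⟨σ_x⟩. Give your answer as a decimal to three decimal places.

⟨σ_x⟩ = 2 Re(a* b)/(|a|²+|b|²) with a = 4, b = 3.
a* b = 12, so ⟨σ_x⟩ = 24/25.

0.960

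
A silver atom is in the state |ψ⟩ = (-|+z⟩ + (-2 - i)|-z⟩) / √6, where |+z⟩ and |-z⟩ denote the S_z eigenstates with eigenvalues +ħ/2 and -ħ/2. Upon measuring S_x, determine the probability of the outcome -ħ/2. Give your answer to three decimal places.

|-x⟩ = (|+z⟩ - |-z⟩)/√2, so ⟨-x|ψ⟩ = (1 + i) / (√2·√6).
P = |1 + i|² / 12 = 2/12.

0.167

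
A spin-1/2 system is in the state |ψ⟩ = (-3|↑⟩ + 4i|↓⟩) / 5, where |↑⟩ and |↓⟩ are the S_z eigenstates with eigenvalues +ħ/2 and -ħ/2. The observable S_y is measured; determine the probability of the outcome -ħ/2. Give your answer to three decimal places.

|-y⟩ = (|↑⟩ - i|↓⟩)/√2, so ⟨-y|ψ⟩ = (-7) / (√2·5).
P = |-7|² / 50 = 49/50.

0.980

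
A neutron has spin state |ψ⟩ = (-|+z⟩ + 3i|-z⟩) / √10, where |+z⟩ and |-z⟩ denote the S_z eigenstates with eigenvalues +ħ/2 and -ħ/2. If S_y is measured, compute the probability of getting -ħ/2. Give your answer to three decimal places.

0.800

|-y⟩ = (|+z⟩ - i|-z⟩)/√2, so ⟨-y|ψ⟩ = (-4) / (√2·√10).
P = |-4|² / 20 = 16/20.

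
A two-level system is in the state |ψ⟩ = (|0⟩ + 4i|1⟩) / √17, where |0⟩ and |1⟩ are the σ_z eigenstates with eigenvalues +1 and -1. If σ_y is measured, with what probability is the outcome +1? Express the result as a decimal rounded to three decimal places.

|+y⟩ = (|0⟩ + i|1⟩)/√2, so ⟨+y|ψ⟩ = (5) / (√2·√17).
P = |5|² / 34 = 25/34.

0.735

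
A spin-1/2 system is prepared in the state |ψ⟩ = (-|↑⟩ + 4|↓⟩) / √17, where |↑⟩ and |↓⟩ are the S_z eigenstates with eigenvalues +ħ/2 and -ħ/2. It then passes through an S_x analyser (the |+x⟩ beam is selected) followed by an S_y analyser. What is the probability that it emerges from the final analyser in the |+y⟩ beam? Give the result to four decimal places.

First analyser (S_x): P(|+x⟩) = |⟨+x|ψ⟩|² = 9/34.
After stage 1 the state is |+x⟩; P(|+y⟩) = |⟨+y|+x⟩|² = 1/2.
Joint probability = 9/34 × 1/2 = 0.1324.

0.1324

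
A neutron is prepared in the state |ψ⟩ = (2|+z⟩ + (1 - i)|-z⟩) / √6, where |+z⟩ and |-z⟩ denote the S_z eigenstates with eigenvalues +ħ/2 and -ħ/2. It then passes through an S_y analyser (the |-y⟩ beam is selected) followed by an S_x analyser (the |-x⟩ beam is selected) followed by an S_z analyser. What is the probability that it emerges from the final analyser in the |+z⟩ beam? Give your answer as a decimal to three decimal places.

First analyser (S_y): P(|-y⟩) = |⟨-y|ψ⟩|² = 10/12.
After stage 1 the state is |-y⟩; P(|-x⟩) = |⟨-x|-y⟩|² = 1/2.
After stage 2 the state is |-x⟩; P(|+z⟩) = |⟨+z|-x⟩|² = 1/2.
Joint probability = 10/12 × 1/2 × 1/2 = 0.208.

0.208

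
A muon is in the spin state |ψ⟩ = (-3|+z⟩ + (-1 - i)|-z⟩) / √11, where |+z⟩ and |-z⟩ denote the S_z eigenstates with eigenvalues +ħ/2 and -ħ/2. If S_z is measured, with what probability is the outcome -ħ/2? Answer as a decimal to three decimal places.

0.182

The -ħ/2 outcome corresponds to |-z⟩. Its amplitude in |ψ⟩ is (-1 - i)/√11.
P = |-1 - i|² / 11 = 2/11.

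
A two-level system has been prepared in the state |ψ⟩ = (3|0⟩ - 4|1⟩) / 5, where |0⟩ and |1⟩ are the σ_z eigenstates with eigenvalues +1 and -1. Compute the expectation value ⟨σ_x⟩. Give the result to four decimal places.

⟨σ_x⟩ = 2 Re(a* b)/(|a|²+|b|²) with a = 3, b = -4.
a* b = -12, so ⟨σ_x⟩ = -24/25.

-0.9600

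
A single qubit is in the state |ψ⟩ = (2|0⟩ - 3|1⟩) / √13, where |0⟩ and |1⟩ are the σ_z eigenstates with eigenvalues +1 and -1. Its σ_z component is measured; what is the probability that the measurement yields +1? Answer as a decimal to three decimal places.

0.308

The +1 outcome corresponds to |0⟩. Its amplitude in |ψ⟩ is 2/√13.
P = |2|² / 13 = 4/13.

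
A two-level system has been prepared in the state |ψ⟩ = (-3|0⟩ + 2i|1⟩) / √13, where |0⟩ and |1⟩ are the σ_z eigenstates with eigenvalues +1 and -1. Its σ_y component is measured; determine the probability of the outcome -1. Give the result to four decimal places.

0.9615

|-y⟩ = (|0⟩ - i|1⟩)/√2, so ⟨-y|ψ⟩ = (-5) / (√2·√13).
P = |-5|² / 26 = 25/26.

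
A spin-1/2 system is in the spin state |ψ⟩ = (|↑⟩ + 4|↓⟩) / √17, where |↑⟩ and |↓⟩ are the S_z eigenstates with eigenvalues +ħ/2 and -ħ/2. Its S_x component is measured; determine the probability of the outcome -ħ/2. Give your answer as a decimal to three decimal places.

|-x⟩ = (|↑⟩ - |↓⟩)/√2, so ⟨-x|ψ⟩ = (-3) / (√2·√17).
P = |-3|² / 34 = 9/34.

0.265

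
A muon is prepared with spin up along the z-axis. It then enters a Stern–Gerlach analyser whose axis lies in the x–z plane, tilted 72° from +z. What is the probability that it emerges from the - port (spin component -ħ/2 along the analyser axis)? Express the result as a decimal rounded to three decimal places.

0.345

For spin-½, the probability of finding spin-up along an axis at angle θ to the initial spin direction is cos²(θ/2); spin-down is sin²(θ/2).
θ = 72°, so P = sin²(36°) ≈ 0.345.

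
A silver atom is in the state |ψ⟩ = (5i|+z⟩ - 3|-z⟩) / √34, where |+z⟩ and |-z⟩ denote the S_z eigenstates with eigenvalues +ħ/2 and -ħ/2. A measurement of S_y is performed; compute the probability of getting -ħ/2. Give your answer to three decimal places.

|-y⟩ = (|+z⟩ - i|-z⟩)/√2, so ⟨-y|ψ⟩ = (2i) / (√2·√34).
P = |2i|² / 68 = 4/68.

0.059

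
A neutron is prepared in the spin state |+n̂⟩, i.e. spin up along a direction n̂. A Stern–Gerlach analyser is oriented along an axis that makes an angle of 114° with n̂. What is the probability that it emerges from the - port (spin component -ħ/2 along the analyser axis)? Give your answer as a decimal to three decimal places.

For spin-½, the probability of finding spin-up along an axis at angle θ to the initial spin direction is cos²(θ/2); spin-down is sin²(θ/2).
θ = 114°, so P = sin²(57°) ≈ 0.703.

0.703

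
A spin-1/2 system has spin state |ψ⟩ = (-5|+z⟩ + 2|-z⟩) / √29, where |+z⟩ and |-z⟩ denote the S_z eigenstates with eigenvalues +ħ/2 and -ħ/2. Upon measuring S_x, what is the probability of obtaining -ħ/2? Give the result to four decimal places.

0.8448

|-x⟩ = (|+z⟩ - |-z⟩)/√2, so ⟨-x|ψ⟩ = (-7) / (√2·√29).
P = |-7|² / 58 = 49/58.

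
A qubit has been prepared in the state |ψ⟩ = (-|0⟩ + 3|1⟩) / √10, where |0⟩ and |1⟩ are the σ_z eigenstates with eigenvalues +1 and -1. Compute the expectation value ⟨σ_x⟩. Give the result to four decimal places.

-0.6000

⟨σ_x⟩ = 2 Re(a* b)/(|a|²+|b|²) with a = -1, b = 3.
a* b = -3, so ⟨σ_x⟩ = -6/10.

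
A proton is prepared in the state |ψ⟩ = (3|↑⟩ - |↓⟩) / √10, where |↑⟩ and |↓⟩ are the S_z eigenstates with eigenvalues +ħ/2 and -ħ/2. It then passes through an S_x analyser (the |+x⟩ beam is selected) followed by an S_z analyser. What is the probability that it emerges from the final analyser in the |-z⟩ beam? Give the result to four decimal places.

0.1000

First analyser (S_x): P(|+x⟩) = |⟨+x|ψ⟩|² = 4/20.
After stage 1 the state is |+x⟩; P(|-z⟩) = |⟨-z|+x⟩|² = 1/2.
Joint probability = 4/20 × 1/2 = 0.1000.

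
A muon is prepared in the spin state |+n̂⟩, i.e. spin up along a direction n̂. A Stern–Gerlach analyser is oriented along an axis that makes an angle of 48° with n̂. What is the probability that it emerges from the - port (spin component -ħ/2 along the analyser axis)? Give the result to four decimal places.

0.1654

For spin-½, the probability of finding spin-up along an axis at angle θ to the initial spin direction is cos²(θ/2); spin-down is sin²(θ/2).
θ = 48°, so P = sin²(24°) ≈ 0.1654.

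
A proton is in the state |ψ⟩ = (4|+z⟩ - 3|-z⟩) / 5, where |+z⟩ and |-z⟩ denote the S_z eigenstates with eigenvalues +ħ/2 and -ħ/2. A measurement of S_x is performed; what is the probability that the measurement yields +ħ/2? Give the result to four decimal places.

|+x⟩ = (|+z⟩ + |-z⟩)/√2, so ⟨+x|ψ⟩ = (1) / (√2·5).
P = |1|² / 50 = 1/50.

0.0200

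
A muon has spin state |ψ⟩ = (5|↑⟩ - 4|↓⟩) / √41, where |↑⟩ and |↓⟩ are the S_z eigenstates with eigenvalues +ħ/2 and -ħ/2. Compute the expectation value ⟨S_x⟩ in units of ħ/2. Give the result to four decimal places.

⟨σ_x⟩ = 2 Re(a* b)/(|a|²+|b|²) with a = 5, b = -4.
a* b = -20, so ⟨σ_x⟩ = -40/41.
⟨S_x⟩ = (ħ/2)·⟨σ_x⟩.

-0.9756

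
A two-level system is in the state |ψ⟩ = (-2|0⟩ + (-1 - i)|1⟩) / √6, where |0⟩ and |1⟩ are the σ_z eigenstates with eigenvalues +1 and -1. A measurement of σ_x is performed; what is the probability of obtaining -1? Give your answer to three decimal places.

0.167

|-x⟩ = (|0⟩ - |1⟩)/√2, so ⟨-x|ψ⟩ = (-1 + i) / (√2·√6).
P = |-1 + i|² / 12 = 2/12.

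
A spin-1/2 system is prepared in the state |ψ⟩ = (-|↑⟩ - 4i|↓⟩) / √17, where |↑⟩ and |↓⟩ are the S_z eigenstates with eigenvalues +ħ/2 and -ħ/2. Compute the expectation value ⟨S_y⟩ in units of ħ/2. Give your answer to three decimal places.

⟨σ_y⟩ = 2 Im(a* b)/(|a|²+|b|²) with a = -1, b = -4i.
a* b = 4i, so ⟨σ_y⟩ = 8/17.
⟨S_y⟩ = (ħ/2)·⟨σ_y⟩.

0.471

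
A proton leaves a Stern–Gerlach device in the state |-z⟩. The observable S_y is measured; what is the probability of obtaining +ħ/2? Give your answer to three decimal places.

In the S_z basis, |-z⟩ = |-z⟩ and |+y⟩ = (|+z⟩ + i|-z⟩)/√2.
|⟨+y|-z⟩|² = 1/2.

0.500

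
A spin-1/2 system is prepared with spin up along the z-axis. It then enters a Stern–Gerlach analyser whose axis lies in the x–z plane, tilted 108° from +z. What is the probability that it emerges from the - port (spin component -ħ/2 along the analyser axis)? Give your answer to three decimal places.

For spin-½, the probability of finding spin-up along an axis at angle θ to the initial spin direction is cos²(θ/2); spin-down is sin²(θ/2).
θ = 108°, so P = sin²(54°) ≈ 0.655.

0.655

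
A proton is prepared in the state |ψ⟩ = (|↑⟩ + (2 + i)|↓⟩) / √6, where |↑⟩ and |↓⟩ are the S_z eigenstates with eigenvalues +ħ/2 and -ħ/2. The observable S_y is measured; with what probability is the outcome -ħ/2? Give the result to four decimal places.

0.3333

|-y⟩ = (|↑⟩ - i|↓⟩)/√2, so ⟨-y|ψ⟩ = (2i) / (√2·√6).
P = |2i|² / 12 = 4/12.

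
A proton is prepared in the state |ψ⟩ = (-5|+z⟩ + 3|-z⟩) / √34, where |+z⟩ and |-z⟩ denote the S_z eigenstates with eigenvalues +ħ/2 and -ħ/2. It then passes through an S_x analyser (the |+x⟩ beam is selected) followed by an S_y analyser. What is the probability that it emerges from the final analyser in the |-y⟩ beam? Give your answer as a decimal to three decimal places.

First analyser (S_x): P(|+x⟩) = |⟨+x|ψ⟩|² = 4/68.
After stage 1 the state is |+x⟩; P(|-y⟩) = |⟨-y|+x⟩|² = 1/2.
Joint probability = 4/68 × 1/2 = 0.029.

0.029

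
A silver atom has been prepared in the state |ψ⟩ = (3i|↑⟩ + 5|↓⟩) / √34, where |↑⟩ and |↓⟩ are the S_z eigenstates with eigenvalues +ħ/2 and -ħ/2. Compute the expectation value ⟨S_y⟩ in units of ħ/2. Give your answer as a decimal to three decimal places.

-0.882

⟨σ_y⟩ = 2 Im(a* b)/(|a|²+|b|²) with a = 3i, b = 5.
a* b = -15i, so ⟨σ_y⟩ = -30/34.
⟨S_y⟩ = (ħ/2)·⟨σ_y⟩.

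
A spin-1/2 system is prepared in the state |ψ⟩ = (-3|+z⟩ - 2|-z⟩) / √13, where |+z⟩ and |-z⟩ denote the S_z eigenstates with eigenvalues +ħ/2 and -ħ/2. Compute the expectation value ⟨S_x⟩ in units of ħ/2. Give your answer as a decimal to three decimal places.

⟨σ_x⟩ = 2 Re(a* b)/(|a|²+|b|²) with a = -3, b = -2.
a* b = 6, so ⟨σ_x⟩ = 12/13.
⟨S_x⟩ = (ħ/2)·⟨σ_x⟩.

0.923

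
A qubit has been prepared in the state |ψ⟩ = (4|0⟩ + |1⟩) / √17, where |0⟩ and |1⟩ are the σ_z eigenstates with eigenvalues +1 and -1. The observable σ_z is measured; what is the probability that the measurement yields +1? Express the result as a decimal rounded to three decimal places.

0.941

The +1 outcome corresponds to |0⟩. Its amplitude in |ψ⟩ is 4/√17.
P = |4|² / 17 = 16/17.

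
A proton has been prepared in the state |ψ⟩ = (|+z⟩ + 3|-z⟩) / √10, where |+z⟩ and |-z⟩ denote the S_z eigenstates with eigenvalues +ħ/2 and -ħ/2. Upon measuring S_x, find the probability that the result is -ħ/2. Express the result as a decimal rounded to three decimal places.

|-x⟩ = (|+z⟩ - |-z⟩)/√2, so ⟨-x|ψ⟩ = (-2) / (√2·√10).
P = |-2|² / 20 = 4/20.

0.200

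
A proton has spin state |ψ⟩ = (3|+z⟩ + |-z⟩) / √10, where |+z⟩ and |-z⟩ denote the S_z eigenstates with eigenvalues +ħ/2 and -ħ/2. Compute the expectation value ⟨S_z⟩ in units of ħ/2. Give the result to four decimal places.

⟨σ_z⟩ = |a|² - |b|² divided by |a|²+|b|², with a, b the |+z⟩, |-z⟩ amplitudes.
= (9 - 1)/10 = 8/10.
⟨S_z⟩ = (ħ/2)·⟨σ_z⟩.

0.8000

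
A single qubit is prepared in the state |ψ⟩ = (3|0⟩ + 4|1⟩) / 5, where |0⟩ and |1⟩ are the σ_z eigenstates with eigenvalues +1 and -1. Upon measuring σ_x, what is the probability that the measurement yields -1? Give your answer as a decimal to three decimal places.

0.020

|-x⟩ = (|0⟩ - |1⟩)/√2, so ⟨-x|ψ⟩ = (-1) / (√2·5).
P = |-1|² / 50 = 1/50.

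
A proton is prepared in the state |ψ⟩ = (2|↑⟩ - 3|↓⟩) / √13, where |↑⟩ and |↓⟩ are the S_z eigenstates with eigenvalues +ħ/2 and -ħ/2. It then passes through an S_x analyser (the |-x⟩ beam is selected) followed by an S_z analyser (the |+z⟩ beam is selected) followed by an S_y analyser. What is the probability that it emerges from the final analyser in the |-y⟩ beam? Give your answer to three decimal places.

0.240

First analyser (S_x): P(|-x⟩) = |⟨-x|ψ⟩|² = 25/26.
After stage 1 the state is |-x⟩; P(|+z⟩) = |⟨+z|-x⟩|² = 1/2.
After stage 2 the state is |+z⟩; P(|-y⟩) = |⟨-y|+z⟩|² = 1/2.
Joint probability = 25/26 × 1/2 × 1/2 = 0.240.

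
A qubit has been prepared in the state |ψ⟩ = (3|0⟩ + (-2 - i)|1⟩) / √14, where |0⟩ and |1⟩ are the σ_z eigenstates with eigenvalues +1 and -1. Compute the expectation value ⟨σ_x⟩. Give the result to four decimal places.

⟨σ_x⟩ = 2 Re(a* b)/(|a|²+|b|²) with a = 3, b = (-2 - i).
a* b = (-6 - 3i), so ⟨σ_x⟩ = -12/14.

-0.8571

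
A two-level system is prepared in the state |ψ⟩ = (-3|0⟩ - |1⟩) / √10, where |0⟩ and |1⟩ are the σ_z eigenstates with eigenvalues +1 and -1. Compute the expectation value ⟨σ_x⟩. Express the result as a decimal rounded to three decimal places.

0.600

⟨σ_x⟩ = 2 Re(a* b)/(|a|²+|b|²) with a = -3, b = -1.
a* b = 3, so ⟨σ_x⟩ = 6/10.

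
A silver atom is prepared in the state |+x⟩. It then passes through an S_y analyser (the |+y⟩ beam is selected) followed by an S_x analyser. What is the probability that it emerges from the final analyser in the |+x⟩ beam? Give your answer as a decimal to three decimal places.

First analyser (S_y): from |+x⟩, P(|+y⟩) = 1/2.
After stage 1 the state is |+y⟩; P(|+x⟩) = |⟨+x|+y⟩|² = 1/2.
Joint probability = 1/2 × 1/2 = 0.250.

0.250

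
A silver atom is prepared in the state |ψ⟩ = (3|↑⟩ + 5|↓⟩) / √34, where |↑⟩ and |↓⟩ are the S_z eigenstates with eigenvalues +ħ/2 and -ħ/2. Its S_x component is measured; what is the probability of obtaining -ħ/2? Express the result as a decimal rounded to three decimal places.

0.059

|-x⟩ = (|↑⟩ - |↓⟩)/√2, so ⟨-x|ψ⟩ = (-2) / (√2·√34).
P = |-2|² / 68 = 4/68.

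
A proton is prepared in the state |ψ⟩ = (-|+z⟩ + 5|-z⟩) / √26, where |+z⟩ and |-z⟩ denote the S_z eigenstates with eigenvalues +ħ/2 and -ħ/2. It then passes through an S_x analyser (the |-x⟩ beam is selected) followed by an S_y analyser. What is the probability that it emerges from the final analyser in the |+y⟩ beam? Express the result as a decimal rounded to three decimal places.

0.346

First analyser (S_x): P(|-x⟩) = |⟨-x|ψ⟩|² = 36/52.
After stage 1 the state is |-x⟩; P(|+y⟩) = |⟨+y|-x⟩|² = 1/2.
Joint probability = 36/52 × 1/2 = 0.346.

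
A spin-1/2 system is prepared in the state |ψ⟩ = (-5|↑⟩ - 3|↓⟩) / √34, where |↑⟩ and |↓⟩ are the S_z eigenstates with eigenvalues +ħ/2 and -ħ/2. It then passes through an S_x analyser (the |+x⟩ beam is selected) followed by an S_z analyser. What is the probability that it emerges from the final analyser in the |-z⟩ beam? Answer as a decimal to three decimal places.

0.471

First analyser (S_x): P(|+x⟩) = |⟨+x|ψ⟩|² = 64/68.
After stage 1 the state is |+x⟩; P(|-z⟩) = |⟨-z|+x⟩|² = 1/2.
Joint probability = 64/68 × 1/2 = 0.471.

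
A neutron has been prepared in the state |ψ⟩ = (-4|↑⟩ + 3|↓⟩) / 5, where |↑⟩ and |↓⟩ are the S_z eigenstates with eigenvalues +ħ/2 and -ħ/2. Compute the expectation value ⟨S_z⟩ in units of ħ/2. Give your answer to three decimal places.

⟨σ_z⟩ = |a|² - |b|² divided by |a|²+|b|², with a, b the |↑⟩, |↓⟩ amplitudes.
= (16 - 9)/25 = 7/25.
⟨S_z⟩ = (ħ/2)·⟨σ_z⟩.

0.280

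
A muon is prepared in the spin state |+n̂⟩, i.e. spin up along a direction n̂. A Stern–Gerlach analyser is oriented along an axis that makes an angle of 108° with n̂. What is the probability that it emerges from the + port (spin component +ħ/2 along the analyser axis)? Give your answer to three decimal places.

For spin-½, the probability of finding spin-up along an axis at angle θ to the initial spin direction is cos²(θ/2); spin-down is sin²(θ/2).
θ = 108°, so P = cos²(54°) ≈ 0.345.

0.345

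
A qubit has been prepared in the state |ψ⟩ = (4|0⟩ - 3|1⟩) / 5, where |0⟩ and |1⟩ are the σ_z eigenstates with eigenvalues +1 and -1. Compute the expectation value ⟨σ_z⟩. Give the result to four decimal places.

⟨σ_z⟩ = |a|² - |b|² divided by |a|²+|b|², with a, b the |0⟩, |1⟩ amplitudes.
= (16 - 9)/25 = 7/25.

0.2800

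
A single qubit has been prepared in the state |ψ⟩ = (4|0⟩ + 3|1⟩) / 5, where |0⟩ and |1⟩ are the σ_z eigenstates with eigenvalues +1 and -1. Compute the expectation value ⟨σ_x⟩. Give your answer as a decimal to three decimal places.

0.960

⟨σ_x⟩ = 2 Re(a* b)/(|a|²+|b|²) with a = 4, b = 3.
a* b = 12, so ⟨σ_x⟩ = 24/25.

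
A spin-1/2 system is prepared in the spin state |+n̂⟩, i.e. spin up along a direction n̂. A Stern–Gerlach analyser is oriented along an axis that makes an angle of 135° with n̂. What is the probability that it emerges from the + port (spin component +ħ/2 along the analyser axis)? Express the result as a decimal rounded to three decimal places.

0.146

For spin-½, the probability of finding spin-up along an axis at angle θ to the initial spin direction is cos²(θ/2); spin-down is sin²(θ/2).
θ = 135°, so P = cos²(67.5°) ≈ 0.146.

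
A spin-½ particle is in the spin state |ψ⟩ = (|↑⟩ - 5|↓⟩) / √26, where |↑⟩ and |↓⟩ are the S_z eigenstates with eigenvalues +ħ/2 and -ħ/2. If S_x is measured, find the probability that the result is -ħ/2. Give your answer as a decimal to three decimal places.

0.692

|-x⟩ = (|↑⟩ - |↓⟩)/√2, so ⟨-x|ψ⟩ = (6) / (√2·√26).
P = |6|² / 52 = 36/52.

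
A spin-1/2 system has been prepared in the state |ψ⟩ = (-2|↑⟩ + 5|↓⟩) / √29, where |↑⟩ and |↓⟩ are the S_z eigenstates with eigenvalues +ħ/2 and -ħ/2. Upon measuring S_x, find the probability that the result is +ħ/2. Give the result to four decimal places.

0.1552

|+x⟩ = (|↑⟩ + |↓⟩)/√2, so ⟨+x|ψ⟩ = (3) / (√2·√29).
P = |3|² / 58 = 9/58.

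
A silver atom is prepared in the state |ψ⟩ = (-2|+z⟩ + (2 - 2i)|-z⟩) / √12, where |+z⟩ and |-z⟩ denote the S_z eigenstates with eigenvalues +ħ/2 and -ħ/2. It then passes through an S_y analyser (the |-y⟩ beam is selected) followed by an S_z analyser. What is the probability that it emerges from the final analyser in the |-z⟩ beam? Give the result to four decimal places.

0.0833

First analyser (S_y): P(|-y⟩) = |⟨-y|ψ⟩|² = 4/24.
After stage 1 the state is |-y⟩; P(|-z⟩) = |⟨-z|-y⟩|² = 1/2.
Joint probability = 4/24 × 1/2 = 0.0833.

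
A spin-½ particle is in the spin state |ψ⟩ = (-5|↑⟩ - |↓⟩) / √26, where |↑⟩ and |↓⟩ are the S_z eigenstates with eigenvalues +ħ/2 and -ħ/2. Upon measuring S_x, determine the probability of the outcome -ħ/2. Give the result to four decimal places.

0.3077

|-x⟩ = (|↑⟩ - |↓⟩)/√2, so ⟨-x|ψ⟩ = (-4) / (√2·√26).
P = |-4|² / 52 = 16/52.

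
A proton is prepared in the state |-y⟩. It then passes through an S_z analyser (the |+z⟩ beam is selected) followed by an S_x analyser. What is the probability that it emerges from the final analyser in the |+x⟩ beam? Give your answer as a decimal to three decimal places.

First analyser (S_z): from |-y⟩, P(|+z⟩) = 1/2.
After stage 1 the state is |+z⟩; P(|+x⟩) = |⟨+x|+z⟩|² = 1/2.
Joint probability = 1/2 × 1/2 = 0.250.

0.250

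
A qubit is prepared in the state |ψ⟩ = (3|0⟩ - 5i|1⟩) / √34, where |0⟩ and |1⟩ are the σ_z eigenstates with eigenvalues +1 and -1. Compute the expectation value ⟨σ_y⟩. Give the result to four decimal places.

⟨σ_y⟩ = 2 Im(a* b)/(|a|²+|b|²) with a = 3, b = -5i.
a* b = -15i, so ⟨σ_y⟩ = -30/34.

-0.8824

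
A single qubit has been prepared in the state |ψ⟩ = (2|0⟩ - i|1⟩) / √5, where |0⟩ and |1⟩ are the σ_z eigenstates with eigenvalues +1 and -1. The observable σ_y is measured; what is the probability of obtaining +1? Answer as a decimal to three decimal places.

|+y⟩ = (|0⟩ + i|1⟩)/√2, so ⟨+y|ψ⟩ = (1) / (√2·√5).
P = |1|² / 10 = 1/10.

0.100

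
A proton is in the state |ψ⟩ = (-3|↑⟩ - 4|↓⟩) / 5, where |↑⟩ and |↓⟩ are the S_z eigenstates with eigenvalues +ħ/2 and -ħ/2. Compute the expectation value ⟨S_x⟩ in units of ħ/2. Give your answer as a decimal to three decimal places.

⟨σ_x⟩ = 2 Re(a* b)/(|a|²+|b|²) with a = -3, b = -4.
a* b = 12, so ⟨σ_x⟩ = 24/25.
⟨S_x⟩ = (ħ/2)·⟨σ_x⟩.

0.960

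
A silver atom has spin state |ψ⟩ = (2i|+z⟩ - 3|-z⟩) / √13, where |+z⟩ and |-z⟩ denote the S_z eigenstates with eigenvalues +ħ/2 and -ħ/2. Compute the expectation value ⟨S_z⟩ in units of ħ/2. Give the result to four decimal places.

⟨σ_z⟩ = |a|² - |b|² divided by |a|²+|b|², with a, b the |+z⟩, |-z⟩ amplitudes.
= (4 - 9)/13 = -5/13.
⟨S_z⟩ = (ħ/2)·⟨σ_z⟩.

-0.3846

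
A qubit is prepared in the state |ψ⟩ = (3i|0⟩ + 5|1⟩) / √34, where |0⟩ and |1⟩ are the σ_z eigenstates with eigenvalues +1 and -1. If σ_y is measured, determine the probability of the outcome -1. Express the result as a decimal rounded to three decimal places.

0.941

|-y⟩ = (|0⟩ - i|1⟩)/√2, so ⟨-y|ψ⟩ = (8i) / (√2·√34).
P = |8i|² / 68 = 64/68.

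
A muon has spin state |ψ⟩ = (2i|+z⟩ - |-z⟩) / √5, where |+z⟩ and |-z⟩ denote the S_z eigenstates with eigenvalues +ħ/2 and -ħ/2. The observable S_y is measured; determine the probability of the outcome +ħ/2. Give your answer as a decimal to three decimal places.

|+y⟩ = (|+z⟩ + i|-z⟩)/√2, so ⟨+y|ψ⟩ = (3i) / (√2·√5).
P = |3i|² / 10 = 9/10.

0.900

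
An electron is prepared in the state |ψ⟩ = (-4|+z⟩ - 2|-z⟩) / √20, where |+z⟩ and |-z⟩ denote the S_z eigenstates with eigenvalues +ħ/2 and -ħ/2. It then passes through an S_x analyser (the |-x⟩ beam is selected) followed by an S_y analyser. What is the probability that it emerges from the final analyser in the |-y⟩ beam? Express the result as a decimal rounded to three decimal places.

First analyser (S_x): P(|-x⟩) = |⟨-x|ψ⟩|² = 4/40.
After stage 1 the state is |-x⟩; P(|-y⟩) = |⟨-y|-x⟩|² = 1/2.
Joint probability = 4/40 × 1/2 = 0.050.

0.050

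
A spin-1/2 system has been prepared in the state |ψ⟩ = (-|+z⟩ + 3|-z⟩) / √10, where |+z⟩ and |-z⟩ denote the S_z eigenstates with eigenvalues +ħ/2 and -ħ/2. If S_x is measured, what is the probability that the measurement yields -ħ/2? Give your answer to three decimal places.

|-x⟩ = (|+z⟩ - |-z⟩)/√2, so ⟨-x|ψ⟩ = (-4) / (√2·√10).
P = |-4|² / 20 = 16/20.

0.800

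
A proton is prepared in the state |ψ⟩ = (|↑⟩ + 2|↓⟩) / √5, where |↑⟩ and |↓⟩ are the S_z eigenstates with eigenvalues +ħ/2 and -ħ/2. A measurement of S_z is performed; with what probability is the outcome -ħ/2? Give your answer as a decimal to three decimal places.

0.800

The -ħ/2 outcome corresponds to |↓⟩. Its amplitude in |ψ⟩ is 2/√5.
P = |2|² / 5 = 4/5.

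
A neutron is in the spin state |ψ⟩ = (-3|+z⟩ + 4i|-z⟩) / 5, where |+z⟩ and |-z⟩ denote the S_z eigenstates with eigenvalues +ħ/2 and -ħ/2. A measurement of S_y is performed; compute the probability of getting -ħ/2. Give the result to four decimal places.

0.9800

|-y⟩ = (|+z⟩ - i|-z⟩)/√2, so ⟨-y|ψ⟩ = (-7) / (√2·5).
P = |-7|² / 50 = 49/50.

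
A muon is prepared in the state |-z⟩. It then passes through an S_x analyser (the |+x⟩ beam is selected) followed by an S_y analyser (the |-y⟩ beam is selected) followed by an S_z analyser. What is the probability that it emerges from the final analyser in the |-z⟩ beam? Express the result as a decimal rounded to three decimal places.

First analyser (S_x): from |-z⟩, P(|+x⟩) = 1/2.
After stage 1 the state is |+x⟩; P(|-y⟩) = |⟨-y|+x⟩|² = 1/2.
After stage 2 the state is |-y⟩; P(|-z⟩) = |⟨-z|-y⟩|² = 1/2.
Joint probability = 1/2 × 1/2 × 1/2 = 0.125.

0.125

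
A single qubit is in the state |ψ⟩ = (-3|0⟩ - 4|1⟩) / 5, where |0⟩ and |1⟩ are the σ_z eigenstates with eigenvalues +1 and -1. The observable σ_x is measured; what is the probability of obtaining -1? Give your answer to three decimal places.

|-x⟩ = (|0⟩ - |1⟩)/√2, so ⟨-x|ψ⟩ = (1) / (√2·5).
P = |1|² / 50 = 1/50.

0.020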